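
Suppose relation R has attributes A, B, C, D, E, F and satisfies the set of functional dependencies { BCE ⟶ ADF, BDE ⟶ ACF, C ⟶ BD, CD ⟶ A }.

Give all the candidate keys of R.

CE; BDE

Attribute E never appears on the right-hand side of any dependency, so E must belong to every candidate key.
{E}⁺ = {E}, which is not all of the schema, so we must add further attributes.
{C, E}⁺: C→BD adds B, D; CD→A adds A; BCE→ADF adds F → {A, B, C, D, E, F}. Minimal: {E}⁺ = {E}; {C}⁺ = {A, B, C, D} — none reach the full schema.
{B, D, E}⁺: BDE→ACF adds A, C, F → {A, B, C, D, E, F}. Minimal: {D, E}⁺ = {D, E}; {B, E}⁺ = {B, E}; {B, D}⁺ = {B, D} — none reach the full schema.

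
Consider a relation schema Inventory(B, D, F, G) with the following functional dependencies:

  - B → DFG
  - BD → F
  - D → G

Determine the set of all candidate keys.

{B}

Attribute B never appears on the right-hand side of any dependency, so B must belong to every candidate key.
{B}⁺ = {B, D, F, G}, which is all of the schema, so {B} is the only candidate key.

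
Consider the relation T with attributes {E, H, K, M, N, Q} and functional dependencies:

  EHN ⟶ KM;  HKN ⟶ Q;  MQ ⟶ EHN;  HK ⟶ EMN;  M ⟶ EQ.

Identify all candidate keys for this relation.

(M), (H, K), (E, H, N)

{M}⁺: M→EQ adds E, Q; MQ→EHN adds H, N; EHN→KM adds K → {E, H, K, M, N, Q}.
{H, K}⁺: HK→EMN adds E, M, N; M→EQ adds Q → {E, H, K, M, N, Q}.
{E, H, N}⁺: EHN→KM adds K, M; HKN→Q adds Q → {E, H, K, M, N, Q}.
Any other superkey contains one of these as a subset, so there are no further candidate keys.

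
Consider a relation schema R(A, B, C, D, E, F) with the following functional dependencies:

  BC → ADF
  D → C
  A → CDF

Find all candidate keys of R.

ABE, BCE, BDE

Attributes B, E never appear on any right-hand side, so every candidate key must contain {B, E}.
{B, E}⁺ = {B, E}, which is not all of the schema, so we must add further attributes.
{A, B, E}⁺: A→CDF adds C, D, F → {A, B, C, D, E, F}. Minimal: {B, E}⁺ = {B, E}; {A, E}⁺ = {A, C, D, E, F}; {A, B}⁺ = {A, B, C, D, F} — none reach the full schema.
{B, C, E}⁺: BC→ADF adds A, D, F → {A, B, C, D, E, F}. Minimal: {C, E}⁺ = {C, E}; {B, E}⁺ = {B, E}; {B, C}⁺ = {A, B, C, D, F} — none reach the full schema.
{B, D, E}⁺: D→C adds C; BC→ADF adds A, F → {A, B, C, D, E, F}. Minimal: {D, E}⁺ = {C, D, E}; {B, E}⁺ = {B, E}; {B, D}⁺ = {A, B, C, D, F} — none reach the full schema.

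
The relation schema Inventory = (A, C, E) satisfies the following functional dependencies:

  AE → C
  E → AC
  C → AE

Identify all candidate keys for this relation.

{C}⁺: C→AE adds A, E → {A, C, E}.
{E}⁺: E→AC adds A, C → {A, C, E}.

{C}, {E}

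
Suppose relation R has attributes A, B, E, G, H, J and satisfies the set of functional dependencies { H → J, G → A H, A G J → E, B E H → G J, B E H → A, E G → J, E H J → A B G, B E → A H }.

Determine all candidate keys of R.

{G}; {B, E}; {E, H}

{G}⁺: G→AH adds A, H; H→J adds J; AGJ→E adds E; EHJ→ABG adds B → {A, B, E, G, H, J}.
{B, E}⁺: BE→AH adds A, H; H→J adds J; BEH→GJ adds G → {A, B, E, G, H, J}.
{E, H}⁺: H→J adds J; EHJ→ABG adds A, B, G → {A, B, E, G, H, J}.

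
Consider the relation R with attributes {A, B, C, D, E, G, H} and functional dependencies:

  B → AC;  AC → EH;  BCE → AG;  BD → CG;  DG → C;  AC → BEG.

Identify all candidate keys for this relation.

(B, D); (A, C, D); (A, D, G)

Attribute D never appears on the right-hand side of any dependency, so D must belong to every candidate key.
{D}⁺ = {D}, which is not all of the schema, so we must add further attributes.
{B, D}⁺: B→AC adds A, C; AC→EH adds E, H; BCE→AG adds G → {A, B, C, D, E, G, H}. Minimal: {D}⁺ = {D}; {B}⁺ = {A, B, C, E, G, H} — none reach the full schema.
{A, C, D}⁺: AC→EH adds E, H; AC→BEG adds B, G → {A, B, C, D, E, G, H}. Minimal: {C, D}⁺ = {C, D}; {A, D}⁺ = {A, D}; {A, C}⁺ = {A, B, C, E, G, H} — none reach the full schema.
{A, D, G}⁺: DG→C adds C; AC→BEG adds B, E; AC→EH adds H → {A, B, C, D, E, G, H}. Minimal: {D, G}⁺ = {C, D, G}; {A, G}⁺ = {A, G}; {A, D}⁺ = {A, D} — none reach the full schema.
Any other superkey contains one of these as a subset, so there are no further candidate keys.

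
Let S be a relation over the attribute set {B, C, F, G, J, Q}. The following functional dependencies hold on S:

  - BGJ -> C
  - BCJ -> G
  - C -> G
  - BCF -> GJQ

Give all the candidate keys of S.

Attributes B, F never appear on any right-hand side, so every candidate key must contain {B, F}.
{B, F}⁺ = {B, F}, which is not all of the schema, so we must add further attributes.
{B, C, F}⁺: C→G adds G; BCF→GJQ adds J, Q → {B, C, F, G, J, Q}. Minimal: {C, F}⁺ = {C, F, G}; {B, F}⁺ = {B, F}; {B, C}⁺ = {B, C, G} — none reach the full schema.
{B, F, G, J}⁺: BGJ→C adds C; BCF→GJQ adds Q → {B, C, F, G, J, Q}. Minimal: {F, G, J}⁺ = {F, G, J}; {B, G, J}⁺ = {B, C, G, J}; {B, F, J}⁺ = {B, F, J}; … — none reach the full schema.
Any other superkey contains one of these as a subset, so there are no further candidate keys.

(B, C, F), (B, F, G, J)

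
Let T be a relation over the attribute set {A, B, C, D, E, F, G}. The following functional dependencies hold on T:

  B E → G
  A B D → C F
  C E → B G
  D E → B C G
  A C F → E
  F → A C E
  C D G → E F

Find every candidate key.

Attribute D never appears on the right-hand side of any dependency, so D must belong to every candidate key.
{D}⁺ = {D}, which is not all of the schema, so we must add further attributes.
{D, E}⁺: DE→BCG adds B, C, G; CDG→EF adds F; F→ACE adds A → {A, B, C, D, E, F, G}. Minimal: {E}⁺ = {E}; {D}⁺ = {D} — none reach the full schema.
{D, F}⁺: F→ACE adds A, C, E; CE→BG adds B, G → {A, B, C, D, E, F, G}. Minimal: {F}⁺ = {A, B, C, E, F, G}; {D}⁺ = {D} — none reach the full schema.
{A, B, D}⁺: ABD→CF adds C, F; ACF→E adds E; BE→G adds G → {A, B, C, D, E, F, G}. Minimal: {B, D}⁺ = {B, D}; {A, D}⁺ = {A, D}; {A, B}⁺ = {A, B} — none reach the full schema.
{C, D, G}⁺: CDG→EF adds E, F; CE→BG adds B; F→ACE adds A → {A, B, C, D, E, F, G}. Minimal: {D, G}⁺ = {D, G}; {C, G}⁺ = {C, G}; {C, D}⁺ = {C, D} — none reach the full schema.
Any other superkey contains one of these as a subset, so there are no further candidate keys.

{D, E}, {D, F}, {A, B, D}, {C, D, G}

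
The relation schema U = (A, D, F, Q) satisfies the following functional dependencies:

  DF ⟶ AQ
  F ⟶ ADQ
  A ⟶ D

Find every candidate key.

{F}

{F}⁺: F→ADQ adds A, D, Q → {A, D, F, Q}.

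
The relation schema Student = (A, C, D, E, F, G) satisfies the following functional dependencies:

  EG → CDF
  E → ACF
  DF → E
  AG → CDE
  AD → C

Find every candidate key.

AG, EG, DFG

{A, G}⁺: AG→CDE adds C, D, E; EG→CDF adds F → {A, C, D, E, F, G}.
{E, G}⁺: EG→CDF adds C, D, F; E→ACF adds A → {A, C, D, E, F, G}.
{D, F, G}⁺: DF→E adds E; EG→CDF adds C; E→ACF adds A → {A, C, D, E, F, G}.
Any other superkey contains one of these as a subset, so there are no further candidate keys.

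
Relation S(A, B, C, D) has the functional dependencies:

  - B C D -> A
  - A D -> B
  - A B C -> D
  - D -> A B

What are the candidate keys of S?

{C, D}, {A, B, C}

{C, D}⁺: D→AB adds A, B → {A, B, C, D}. Minimal: {D}⁺ = {A, B, D}; {C}⁺ = {C} — none reach the full schema.
{A, B, C}⁺: ABC→D adds D → {A, B, C, D}. Minimal: {B, C}⁺ = {B, C}; {A, C}⁺ = {A, C}; {A, B}⁺ = {A, B} — none reach the full schema.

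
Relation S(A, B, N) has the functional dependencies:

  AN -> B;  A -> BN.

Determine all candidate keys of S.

{A}

Attribute A never appears on the right-hand side of any dependency, so A must belong to every candidate key.
{A}⁺ = {A, B, N}, which is all of the schema, so {A} is the only candidate key.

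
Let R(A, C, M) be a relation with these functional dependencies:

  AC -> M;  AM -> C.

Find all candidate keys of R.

Attribute A never appears on the right-hand side of any dependency, so A must belong to every candidate key.
{A}⁺ = {A}, which is not all of the schema, so we must add further attributes.
{A, C}⁺: AC→M adds M → {A, C, M}. Minimal: {C}⁺ = {C}; {A}⁺ = {A} — none reach the full schema.
{A, M}⁺: AM→C adds C → {A, C, M}. Minimal: {M}⁺ = {M}; {A}⁺ = {A} — none reach the full schema.
Any other superkey contains one of these as a subset, so there are no further candidate keys.

(A, C), (A, M)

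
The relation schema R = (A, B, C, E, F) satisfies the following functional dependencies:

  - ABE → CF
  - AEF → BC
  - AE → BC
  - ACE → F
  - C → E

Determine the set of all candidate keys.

{A, C}, {A, E}

Attribute A never appears on the right-hand side of any dependency, so A must belong to every candidate key.
{A}⁺ = {A}, which is not all of the schema, so we must add further attributes.
{A, C}⁺: C→E adds E; AE→BC adds B; ACE→F adds F → {A, B, C, E, F}.
{A, E}⁺: AE→BC adds B, C; ACE→F adds F → {A, B, C, E, F}.
Any other superkey contains one of these as a subset, so there are no further candidate keys.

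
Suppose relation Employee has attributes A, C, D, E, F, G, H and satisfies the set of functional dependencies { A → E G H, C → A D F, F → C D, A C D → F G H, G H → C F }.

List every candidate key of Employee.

{A}⁺: A→EGH adds E, G, H; GH→CF adds C, F; C→ADF adds D → {A, C, D, E, F, G, H}.
{C}⁺: C→ADF adds A, D, F; ACD→FGH adds G, H; A→EGH adds E → {A, C, D, E, F, G, H}.
{F}⁺: F→CD adds C, D; C→ADF adds A; ACD→FGH adds G, H; A→EGH adds E → {A, C, D, E, F, G, H}.
{G, H}⁺: GH→CF adds C, F; C→ADF adds A, D; A→EGH adds E → {A, C, D, E, F, G, H}.
Any other superkey contains one of these as a subset, so there are no further candidate keys.

A; C; F; GH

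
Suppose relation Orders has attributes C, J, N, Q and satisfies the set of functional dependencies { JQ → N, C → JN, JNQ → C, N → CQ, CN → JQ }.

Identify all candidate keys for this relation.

{C}⁺: C→JN adds J, N; N→CQ adds Q → {C, J, N, Q}.
{N}⁺: N→CQ adds C, Q; CN→JQ adds J → {C, J, N, Q}.
{J, Q}⁺: JQ→N adds N; JNQ→C adds C → {C, J, N, Q}. Minimal: {Q}⁺ = {Q}; {J}⁺ = {J} — none reach the full schema.
Any other superkey contains one of these as a subset, so there are no further candidate keys.

(C); (N); (J, Q)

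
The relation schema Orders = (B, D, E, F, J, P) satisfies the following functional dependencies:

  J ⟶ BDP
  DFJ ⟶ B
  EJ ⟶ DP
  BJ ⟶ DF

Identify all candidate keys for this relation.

Attributes E, J never appear on any right-hand side, so every candidate key must contain {E, J}.
{E, J}⁺ = {B, D, E, F, J, P}, which is all of the schema, so {E, J} is the only candidate key.

EJ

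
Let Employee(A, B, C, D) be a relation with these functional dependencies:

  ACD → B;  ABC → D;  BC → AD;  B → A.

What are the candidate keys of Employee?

Attribute C never appears on the right-hand side of any dependency, so C must belong to every candidate key.
{C}⁺ = {C}, which is not all of the schema, so we must add further attributes.
{B, C}⁺: BC→AD adds A, D → {A, B, C, D}.
{A, C, D}⁺: ACD→B adds B → {A, B, C, D}.
Any other superkey contains one of these as a subset, so there are no further candidate keys.

BC, ACD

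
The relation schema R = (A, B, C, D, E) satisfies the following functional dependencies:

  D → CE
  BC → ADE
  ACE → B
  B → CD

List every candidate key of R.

{B}⁺: B→CD adds C, D; D→CE adds E; BC→ADE adds A → {A, B, C, D, E}.
{A, D}⁺: D→CE adds C, E; ACE→B adds B → {A, B, C, D, E}.
{A, C, E}⁺: ACE→B adds B; B→CD adds D → {A, B, C, D, E}.
Any other superkey contains one of these as a subset, so there are no further candidate keys.

{B}, {A, D}, {A, C, E}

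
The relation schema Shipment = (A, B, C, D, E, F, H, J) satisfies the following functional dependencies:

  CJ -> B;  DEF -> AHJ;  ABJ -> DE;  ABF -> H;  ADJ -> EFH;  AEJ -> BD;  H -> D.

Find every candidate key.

(A, C, J), (C, D, E, F), (C, E, F, H), (A, B, C, E, F)

Attribute C never appears on the right-hand side of any dependency, so C must belong to every candidate key.
{C}⁺ = {C}, which is not all of the schema, so we must add further attributes.
{A, C, J}⁺: CJ→B adds B; ABJ→DE adds D, E; ADJ→EFH adds F, H → {A, B, C, D, E, F, H, J}. Minimal: {C, J}⁺ = {B, C, J}; {A, J}⁺ = {A, J}; {A, C}⁺ = {A, C} — none reach the full schema.
{C, D, E, F}⁺: DEF→AHJ adds A, H, J; AEJ→BD adds B → {A, B, C, D, E, F, H, J}. Minimal: {D, E, F}⁺ = {A, B, D, E, F, H, J}; {C, E, F}⁺ = {C, E, F}; {C, D, F}⁺ = {C, D, F}; … — none reach the full schema.
{C, E, F, H}⁺: H→D adds D; DEF→AHJ adds A, J; AEJ→BD adds B → {A, B, C, D, E, F, H, J}. Minimal: {E, F, H}⁺ = {A, B, D, E, F, H, J}; {C, F, H}⁺ = {C, D, F, H}; {C, E, H}⁺ = {C, D, E, H}; … — none reach the full schema.
{A, B, C, E, F}⁺: ABF→H adds H; H→D adds D; DEF→AHJ adds J → {A, B, C, D, E, F, H, J}. Minimal: {B, C, E, F}⁺ = {B, C, E, F}; {A, C, E, F}⁺ = {A, C, E, F}; {A, B, E, F}⁺ = {A, B, D, E, F, H, J}; … — none reach the full schema.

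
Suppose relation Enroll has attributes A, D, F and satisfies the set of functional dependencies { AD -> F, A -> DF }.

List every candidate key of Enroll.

{A}

Attribute A never appears on the right-hand side of any dependency, so A must belong to every candidate key.
{A}⁺ = {A, D, F}, which is all of the schema, so {A} is the only candidate key.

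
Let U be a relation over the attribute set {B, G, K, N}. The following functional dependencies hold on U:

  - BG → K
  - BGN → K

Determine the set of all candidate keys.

Attributes B, G, N never appear on any right-hand side, so every candidate key must contain {B, G, N}.
{B, G, N}⁺ = {B, G, K, N}, which is all of the schema, so {B, G, N} is the only candidate key.

{B, G, N}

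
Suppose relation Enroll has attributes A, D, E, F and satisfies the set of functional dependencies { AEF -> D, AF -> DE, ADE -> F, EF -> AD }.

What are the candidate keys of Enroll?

(A, F); (E, F); (A, D, E)

{A, F}⁺: AF→DE adds D, E → {A, D, E, F}. Minimal: {F}⁺ = {F}; {A}⁺ = {A} — none reach the full schema.
{E, F}⁺: EF→AD adds A, D → {A, D, E, F}. Minimal: {F}⁺ = {F}; {E}⁺ = {E} — none reach the full schema.
{A, D, E}⁺: ADE→F adds F → {A, D, E, F}. Minimal: {D, E}⁺ = {D, E}; {A, E}⁺ = {A, E}; {A, D}⁺ = {A, D} — none reach the full schema.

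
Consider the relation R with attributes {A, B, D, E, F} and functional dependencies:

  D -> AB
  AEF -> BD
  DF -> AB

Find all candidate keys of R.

(A, E, F), (D, E, F)

{A, E, F}⁺: AEF→BD adds B, D → {A, B, D, E, F}. Minimal: {E, F}⁺ = {E, F}; {A, F}⁺ = {A, F}; {A, E}⁺ = {A, E} — none reach the full schema.
{D, E, F}⁺: D→AB adds A, B → {A, B, D, E, F}. Minimal: {E, F}⁺ = {E, F}; {D, F}⁺ = {A, B, D, F}; {D, E}⁺ = {A, B, D, E} — none reach the full schema.
Any other superkey contains one of these as a subset, so there are no further candidate keys.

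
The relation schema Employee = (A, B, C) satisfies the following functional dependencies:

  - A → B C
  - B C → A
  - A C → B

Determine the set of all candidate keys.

(A), (B, C)

{A}⁺: A→BC adds B, C → {A, B, C}.
{B, C}⁺: BC→A adds A → {A, B, C}. Minimal: {C}⁺ = {C}; {B}⁺ = {B} — none reach the full schema.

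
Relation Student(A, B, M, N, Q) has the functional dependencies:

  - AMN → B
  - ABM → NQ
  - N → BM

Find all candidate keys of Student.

Attribute A never appears on the right-hand side of any dependency, so A must belong to every candidate key.
{A}⁺ = {A}, which is not all of the schema, so we must add further attributes.
{A, N}⁺: N→BM adds B, M; ABM→NQ adds Q → {A, B, M, N, Q}. Minimal: {N}⁺ = {B, M, N}; {A}⁺ = {A} — none reach the full schema.
{A, B, M}⁺: ABM→NQ adds N, Q → {A, B, M, N, Q}. Minimal: {B, M}⁺ = {B, M}; {A, M}⁺ = {A, M}; {A, B}⁺ = {A, B} — none reach the full schema.

{A, N}, {A, B, M}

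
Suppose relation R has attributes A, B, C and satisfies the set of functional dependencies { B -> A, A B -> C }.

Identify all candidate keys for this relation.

Attribute B never appears on the right-hand side of any dependency, so B must belong to every candidate key.
{B}⁺ = {A, B, C}, which is all of the schema, so {B} is the only candidate key.

B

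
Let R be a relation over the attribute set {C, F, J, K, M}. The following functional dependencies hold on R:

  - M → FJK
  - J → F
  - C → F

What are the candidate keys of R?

Attributes C, M never appear on any right-hand side, so every candidate key must contain {C, M}.
{C, M}⁺ = {C, F, J, K, M}, which is all of the schema, so {C, M} is the only candidate key.

CM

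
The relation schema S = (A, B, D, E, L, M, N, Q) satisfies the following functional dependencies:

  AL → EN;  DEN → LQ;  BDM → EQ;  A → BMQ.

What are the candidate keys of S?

(A, D, L), (A, D, N)

Attributes A, D never appear on any right-hand side, so every candidate key must contain {A, D}.
{A, D}⁺ = {A, B, D, E, M, Q}, which is not all of the schema, so we must add further attributes.
{A, D, L}⁺: AL→EN adds E, N; DEN→LQ adds Q; A→BMQ adds B, M → {A, B, D, E, L, M, N, Q}. Minimal: {D, L}⁺ = {D, L}; {A, L}⁺ = {A, B, E, L, M, N, Q}; {A, D}⁺ = {A, B, D, E, M, Q} — none reach the full schema.
{A, D, N}⁺: A→BMQ adds B, M, Q; BDM→EQ adds E; DEN→LQ adds L → {A, B, D, E, L, M, N, Q}. Minimal: {D, N}⁺ = {D, N}; {A, N}⁺ = {A, B, M, N, Q}; {A, D}⁺ = {A, B, D, E, M, Q} — none reach the full schema.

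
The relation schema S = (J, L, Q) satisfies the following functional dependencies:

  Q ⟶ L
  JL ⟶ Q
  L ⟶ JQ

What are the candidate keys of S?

L, Q

{L}⁺: L→JQ adds J, Q → {J, L, Q}.
{Q}⁺: Q→L adds L; L→JQ adds J → {J, L, Q}.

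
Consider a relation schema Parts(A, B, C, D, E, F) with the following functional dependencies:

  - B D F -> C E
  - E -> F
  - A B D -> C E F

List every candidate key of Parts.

Attributes A, B, D never appear on any right-hand side, so every candidate key must contain {A, B, D}.
{A, B, D}⁺ = {A, B, C, D, E, F}, which is all of the schema, so {A, B, D} is the only candidate key.

{A, B, D}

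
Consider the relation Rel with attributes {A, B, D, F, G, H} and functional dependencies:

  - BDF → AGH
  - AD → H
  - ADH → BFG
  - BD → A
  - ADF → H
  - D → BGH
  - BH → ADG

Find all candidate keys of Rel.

{D}; {B, H}

{D}⁺: D→BGH adds B, G, H; BH→ADG adds A; ADH→BFG adds F → {A, B, D, F, G, H}.
{B, H}⁺: BH→ADG adds A, D, G; ADH→BFG adds F → {A, B, D, F, G, H}.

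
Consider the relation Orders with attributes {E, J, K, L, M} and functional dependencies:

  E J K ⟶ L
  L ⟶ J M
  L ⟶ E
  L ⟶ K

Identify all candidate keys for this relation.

(L); (E, J, K)

{L}⁺: L→JM adds J, M; L→E adds E; L→K adds K → {E, J, K, L, M}.
{E, J, K}⁺: EJK→L adds L; L→JM adds M → {E, J, K, L, M}. Minimal: {J, K}⁺ = {J, K}; {E, K}⁺ = {E, K}; {E, J}⁺ = {E, J} — none reach the full schema.
Any other superkey contains one of these as a subset, so there are no further candidate keys.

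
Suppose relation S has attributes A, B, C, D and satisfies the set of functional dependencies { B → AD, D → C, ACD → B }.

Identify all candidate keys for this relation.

{B}⁺: B→AD adds A, D; D→C adds C → {A, B, C, D}.
{A, D}⁺: D→C adds C; ACD→B adds B → {A, B, C, D}.

{B}, {A, D}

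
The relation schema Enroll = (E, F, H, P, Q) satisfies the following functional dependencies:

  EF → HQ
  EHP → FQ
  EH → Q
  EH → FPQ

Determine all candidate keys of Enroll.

{E, F}⁺: EF→HQ adds H, Q; EH→FPQ adds P → {E, F, H, P, Q}.
{E, H}⁺: EH→Q adds Q; EH→FPQ adds F, P → {E, F, H, P, Q}.

(E, F), (E, H)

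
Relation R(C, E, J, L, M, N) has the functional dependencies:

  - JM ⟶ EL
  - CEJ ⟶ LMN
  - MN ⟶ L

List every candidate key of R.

CEJ, CJM

Attributes C, J never appear on any right-hand side, so every candidate key must contain {C, J}.
{C, J}⁺ = {C, J}, which is not all of the schema, so we must add further attributes.
{C, E, J}⁺: CEJ→LMN adds L, M, N → {C, E, J, L, M, N}. Minimal: {E, J}⁺ = {E, J}; {C, J}⁺ = {C, J}; {C, E}⁺ = {C, E} — none reach the full schema.
{C, J, M}⁺: JM→EL adds E, L; CEJ→LMN adds N → {C, E, J, L, M, N}. Minimal: {J, M}⁺ = {E, J, L, M}; {C, M}⁺ = {C, M}; {C, J}⁺ = {C, J} — none reach the full schema.
Any other superkey contains one of these as a subset, so there are no further candidate keys.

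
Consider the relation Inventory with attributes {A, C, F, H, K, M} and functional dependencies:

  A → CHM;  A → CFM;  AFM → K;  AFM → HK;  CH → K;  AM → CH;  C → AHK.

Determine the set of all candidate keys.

{A}⁺: A→CHM adds C, H, M; A→CFM adds F; AFM→K adds K → {A, C, F, H, K, M}.
{C}⁺: C→AHK adds A, H, K; A→CHM adds M; A→CFM adds F → {A, C, F, H, K, M}.
Any other superkey contains one of these as a subset, so there are no further candidate keys.

{A}, {C}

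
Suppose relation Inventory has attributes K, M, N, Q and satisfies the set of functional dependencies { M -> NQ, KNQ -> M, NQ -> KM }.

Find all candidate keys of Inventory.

{M}⁺: M→NQ adds N, Q; NQ→KM adds K → {K, M, N, Q}.
{N, Q}⁺: NQ→KM adds K, M → {K, M, N, Q}. Minimal: {Q}⁺ = {Q}; {N}⁺ = {N} — none reach the full schema.
Any other superkey contains one of these as a subset, so there are no further candidate keys.

M, NQ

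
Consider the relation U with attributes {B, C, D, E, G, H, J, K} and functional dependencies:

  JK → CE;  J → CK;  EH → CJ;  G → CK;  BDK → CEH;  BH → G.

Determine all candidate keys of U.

{B, D, G}; {B, D, H}; {B, D, J}; {B, D, K}

{B, D, G}⁺: G→CK adds C, K; BDK→CEH adds E, H; EH→CJ adds J → {B, C, D, E, G, H, J, K}. Minimal: {D, G}⁺ = {C, D, G, K}; {B, G}⁺ = {B, C, G, K}; {B, D}⁺ = {B, D} — none reach the full schema.
{B, D, H}⁺: BH→G adds G; G→CK adds C, K; BDK→CEH adds E; EH→CJ adds J → {B, C, D, E, G, H, J, K}. Minimal: {D, H}⁺ = {D, H}; {B, H}⁺ = {B, C, G, H, K}; {B, D}⁺ = {B, D} — none reach the full schema.
{B, D, J}⁺: J→CK adds C, K; BDK→CEH adds E, H; BH→G adds G → {B, C, D, E, G, H, J, K}. Minimal: {D, J}⁺ = {C, D, E, J, K}; {B, J}⁺ = {B, C, E, J, K}; {B, D}⁺ = {B, D} — none reach the full schema.
{B, D, K}⁺: BDK→CEH adds C, E, H; BH→G adds G; EH→CJ adds J → {B, C, D, E, G, H, J, K}. Minimal: {D, K}⁺ = {D, K}; {B, K}⁺ = {B, K}; {B, D}⁺ = {B, D} — none reach the full schema.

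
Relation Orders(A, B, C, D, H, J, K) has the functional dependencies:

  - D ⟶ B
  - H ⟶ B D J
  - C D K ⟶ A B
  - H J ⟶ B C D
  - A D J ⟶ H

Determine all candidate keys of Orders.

Attribute K never appears on the right-hand side of any dependency, so K must belong to every candidate key.
{K}⁺ = {K}, which is not all of the schema, so we must add further attributes.
{H, K}⁺: H→BDJ adds B, D, J; HJ→BCD adds C; CDK→AB adds A → {A, B, C, D, H, J, K}. Minimal: {K}⁺ = {K}; {H}⁺ = {B, C, D, H, J} — none reach the full schema.
{A, D, J, K}⁺: D→B adds B; ADJ→H adds H; HJ→BCD adds C → {A, B, C, D, H, J, K}. Minimal: {D, J, K}⁺ = {B, D, J, K}; {A, J, K}⁺ = {A, J, K}; {A, D, K}⁺ = {A, B, D, K}; … — none reach the full schema.
{C, D, J, K}⁺: D→B adds B; CDK→AB adds A; ADJ→H adds H → {A, B, C, D, H, J, K}. Minimal: {D, J, K}⁺ = {B, D, J, K}; {C, J, K}⁺ = {C, J, K}; {C, D, K}⁺ = {A, B, C, D, K}; … — none reach the full schema.

HK, ADJK, CDJK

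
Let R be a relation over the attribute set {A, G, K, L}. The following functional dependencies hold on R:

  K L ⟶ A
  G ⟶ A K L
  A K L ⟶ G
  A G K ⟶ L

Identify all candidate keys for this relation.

{G}⁺: G→AKL adds A, K, L → {A, G, K, L}.
{K, L}⁺: KL→A adds A; AKL→G adds G → {A, G, K, L}. Minimal: {L}⁺ = {L}; {K}⁺ = {K} — none reach the full schema.

{G}, {K, L}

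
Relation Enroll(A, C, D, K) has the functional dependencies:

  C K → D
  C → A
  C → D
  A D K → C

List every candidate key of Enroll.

Attribute K never appears on the right-hand side of any dependency, so K must belong to every candidate key.
{K}⁺ = {K}, which is not all of the schema, so we must add further attributes.
{C, K}⁺: CK→D adds D; C→A adds A → {A, C, D, K}.
{A, D, K}⁺: ADK→C adds C → {A, C, D, K}.
Any other superkey contains one of these as a subset, so there are no further candidate keys.

CK, ADK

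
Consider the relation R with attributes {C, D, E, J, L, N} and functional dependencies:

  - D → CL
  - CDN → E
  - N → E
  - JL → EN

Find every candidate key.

Attributes D, J never appear on any right-hand side, so every candidate key must contain {D, J}.
{D, J}⁺ = {C, D, E, J, L, N}, which is all of the schema, so {D, J} is the only candidate key.

{D, J}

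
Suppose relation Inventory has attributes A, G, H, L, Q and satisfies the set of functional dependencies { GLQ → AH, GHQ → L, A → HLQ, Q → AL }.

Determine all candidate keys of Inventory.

Attribute G never appears on the right-hand side of any dependency, so G must belong to every candidate key.
{G}⁺ = {G}, which is not all of the schema, so we must add further attributes.
{A, G}⁺: A→HLQ adds H, L, Q → {A, G, H, L, Q}.
{G, Q}⁺: Q→AL adds A, L; GLQ→AH adds H → {A, G, H, L, Q}.

{A, G}, {G, Q}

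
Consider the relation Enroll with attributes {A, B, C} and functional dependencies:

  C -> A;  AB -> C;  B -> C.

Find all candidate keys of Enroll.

Attribute B never appears on the right-hand side of any dependency, so B must belong to every candidate key.
{B}⁺ = {A, B, C}, which is all of the schema, so {B} is the only candidate key.

(B)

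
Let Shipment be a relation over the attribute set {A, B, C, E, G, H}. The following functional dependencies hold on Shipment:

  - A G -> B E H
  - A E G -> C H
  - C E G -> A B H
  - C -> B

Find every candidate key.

Attribute G never appears on the right-hand side of any dependency, so G must belong to every candidate key.
{G}⁺ = {G}, which is not all of the schema, so we must add further attributes.
{A, G}⁺: AG→BEH adds B, E, H; AEG→CH adds C → {A, B, C, E, G, H}.
{C, E, G}⁺: CEG→ABH adds A, B, H → {A, B, C, E, G, H}.

AG, CEG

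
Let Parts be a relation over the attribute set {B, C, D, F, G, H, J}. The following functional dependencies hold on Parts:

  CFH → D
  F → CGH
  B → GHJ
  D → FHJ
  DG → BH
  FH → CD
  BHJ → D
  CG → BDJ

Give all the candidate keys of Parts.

B, D, F, CG

{B}⁺: B→GHJ adds G, H, J; BHJ→D adds D; D→FHJ adds F; FH→CD adds C → {B, C, D, F, G, H, J}.
{D}⁺: D→FHJ adds F, H, J; FH→CD adds C; F→CGH adds G; DG→BH adds B → {B, C, D, F, G, H, J}.
{F}⁺: F→CGH adds C, G, H; FH→CD adds D; CG→BDJ adds B, J → {B, C, D, F, G, H, J}.
{C, G}⁺: CG→BDJ adds B, D, J; B→GHJ adds H; D→FHJ adds F → {B, C, D, F, G, H, J}. Minimal: {G}⁺ = {G}; {C}⁺ = {C} — none reach the full schema.
Any other superkey contains one of these as a subset, so there are no further candidate keys.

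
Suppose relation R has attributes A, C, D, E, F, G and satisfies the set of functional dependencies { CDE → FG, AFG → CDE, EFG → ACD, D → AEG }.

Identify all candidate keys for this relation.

{C, D}, {D, F}, {A, F, G}, {E, F, G}

{C, D}⁺: D→AEG adds A, E, G; CDE→FG adds F → {A, C, D, E, F, G}. Minimal: {D}⁺ = {A, D, E, G}; {C}⁺ = {C} — none reach the full schema.
{D, F}⁺: D→AEG adds A, E, G; AFG→CDE adds C → {A, C, D, E, F, G}. Minimal: {F}⁺ = {F}; {D}⁺ = {A, D, E, G} — none reach the full schema.
{A, F, G}⁺: AFG→CDE adds C, D, E → {A, C, D, E, F, G}. Minimal: {F, G}⁺ = {F, G}; {A, G}⁺ = {A, G}; {A, F}⁺ = {A, F} — none reach the full schema.
{E, F, G}⁺: EFG→ACD adds A, C, D → {A, C, D, E, F, G}. Minimal: {F, G}⁺ = {F, G}; {E, G}⁺ = {E, G}; {E, F}⁺ = {E, F} — none reach the full schema.
Any other superkey contains one of these as a subset, so there are no further candidate keys.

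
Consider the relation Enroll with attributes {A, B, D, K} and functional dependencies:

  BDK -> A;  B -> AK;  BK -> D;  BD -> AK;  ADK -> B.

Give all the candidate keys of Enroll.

{B}, {A, D, K}

{B}⁺: B→AK adds A, K; BK→D adds D → {A, B, D, K}.
{A, D, K}⁺: ADK→B adds B → {A, B, D, K}.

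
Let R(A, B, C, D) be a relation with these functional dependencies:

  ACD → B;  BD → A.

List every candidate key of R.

ACD; BCD

Attributes C, D never appear on any right-hand side, so every candidate key must contain {C, D}.
{C, D}⁺ = {C, D}, which is not all of the schema, so we must add further attributes.
{A, C, D}⁺: ACD→B adds B → {A, B, C, D}. Minimal: {C, D}⁺ = {C, D}; {A, D}⁺ = {A, D}; {A, C}⁺ = {A, C} — none reach the full schema.
{B, C, D}⁺: BD→A adds A → {A, B, C, D}. Minimal: {C, D}⁺ = {C, D}; {B, D}⁺ = {A, B, D}; {B, C}⁺ = {B, C} — none reach the full schema.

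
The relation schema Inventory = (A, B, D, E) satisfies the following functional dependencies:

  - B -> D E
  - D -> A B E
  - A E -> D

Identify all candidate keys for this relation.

{B}⁺: B→DE adds D, E; D→ABE adds A → {A, B, D, E}.
{D}⁺: D→ABE adds A, B, E → {A, B, D, E}.
{A, E}⁺: AE→D adds D; D→ABE adds B → {A, B, D, E}. Minimal: {E}⁺ = {E}; {A}⁺ = {A} — none reach the full schema.

{B}, {D}, {A, E}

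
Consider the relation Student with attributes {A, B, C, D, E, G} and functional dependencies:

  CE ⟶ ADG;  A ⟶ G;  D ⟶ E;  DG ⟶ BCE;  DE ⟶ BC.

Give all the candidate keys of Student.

{D}⁺: D→E adds E; DE→BC adds B, C; CE→ADG adds A, G → {A, B, C, D, E, G}.
{C, E}⁺: CE→ADG adds A, D, G; DG→BCE adds B → {A, B, C, D, E, G}. Minimal: {E}⁺ = {E}; {C}⁺ = {C} — none reach the full schema.
Any other superkey contains one of these as a subset, so there are no further candidate keys.

{D}, {C, E}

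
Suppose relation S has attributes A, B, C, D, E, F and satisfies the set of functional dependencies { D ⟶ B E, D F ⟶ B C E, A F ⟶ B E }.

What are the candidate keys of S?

{A, D, F}⁺: D→BE adds B, E; DF→BCE adds C → {A, B, C, D, E, F}.

(A, D, F)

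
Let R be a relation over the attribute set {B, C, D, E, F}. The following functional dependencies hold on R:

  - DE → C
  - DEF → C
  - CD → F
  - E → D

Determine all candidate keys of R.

{B, E}

Attributes B, E never appear on any right-hand side, so every candidate key must contain {B, E}.
{B, E}⁺ = {B, C, D, E, F}, which is all of the schema, so {B, E} is the only candidate key.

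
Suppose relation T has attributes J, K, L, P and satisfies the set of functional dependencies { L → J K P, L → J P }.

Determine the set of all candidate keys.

Attribute L never appears on the right-hand side of any dependency, so L must belong to every candidate key.
{L}⁺ = {J, K, L, P}, which is all of the schema, so {L} is the only candidate key.

L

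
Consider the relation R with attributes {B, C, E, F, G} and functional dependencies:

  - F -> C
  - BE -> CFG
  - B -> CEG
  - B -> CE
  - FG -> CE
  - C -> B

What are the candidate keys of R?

{B}, {C}, {F}

{B}⁺: B→CEG adds C, E, G; BE→CFG adds F → {B, C, E, F, G}.
{C}⁺: C→B adds B; B→CEG adds E, G; BE→CFG adds F → {B, C, E, F, G}.
{F}⁺: F→C adds C; C→B adds B; B→CEG adds E, G → {B, C, E, F, G}.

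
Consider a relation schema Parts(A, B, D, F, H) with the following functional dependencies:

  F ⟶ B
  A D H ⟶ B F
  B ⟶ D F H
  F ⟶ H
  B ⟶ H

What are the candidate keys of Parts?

Attribute A never appears on the right-hand side of any dependency, so A must belong to every candidate key.
{A}⁺ = {A}, which is not all of the schema, so we must add further attributes.
{A, B}⁺: B→DFH adds D, F, H → {A, B, D, F, H}. Minimal: {B}⁺ = {B, D, F, H}; {A}⁺ = {A} — none reach the full schema.
{A, F}⁺: F→B adds B; B→DFH adds D, H → {A, B, D, F, H}. Minimal: {F}⁺ = {B, D, F, H}; {A}⁺ = {A} — none reach the full schema.
{A, D, H}⁺: ADH→BF adds B, F → {A, B, D, F, H}. Minimal: {D, H}⁺ = {D, H}; {A, H}⁺ = {A, H}; {A, D}⁺ = {A, D} — none reach the full schema.

{A, B}; {A, F}; {A, D, H}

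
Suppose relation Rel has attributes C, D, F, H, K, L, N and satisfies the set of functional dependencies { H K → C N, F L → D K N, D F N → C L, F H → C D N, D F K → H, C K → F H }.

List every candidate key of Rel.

{C, K}⁺: CK→FH adds F, H; HK→CN adds N; FH→CDN adds D; DFN→CL adds L → {C, D, F, H, K, L, N}.
{F, H}⁺: FH→CDN adds C, D, N; DFN→CL adds L; FL→DKN adds K → {C, D, F, H, K, L, N}.
{F, L}⁺: FL→DKN adds D, K, N; DFN→CL adds C; DFK→H adds H → {C, D, F, H, K, L, N}.
{H, K}⁺: HK→CN adds C, N; CK→FH adds F; FH→CDN adds D; DFN→CL adds L → {C, D, F, H, K, L, N}.
{D, F, K}⁺: DFK→H adds H; HK→CN adds C, N; DFN→CL adds L → {C, D, F, H, K, L, N}.
{D, F, N}⁺: DFN→CL adds C, L; FL→DKN adds K; DFK→H adds H → {C, D, F, H, K, L, N}.

{C, K}, {F, H}, {F, L}, {H, K}, {D, F, K}, {D, F, N}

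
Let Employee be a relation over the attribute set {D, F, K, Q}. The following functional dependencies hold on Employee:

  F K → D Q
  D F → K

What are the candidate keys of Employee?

(D, F), (F, K)

{D, F}⁺: DF→K adds K; FK→DQ adds Q → {D, F, K, Q}.
{F, K}⁺: FK→DQ adds D, Q → {D, F, K, Q}.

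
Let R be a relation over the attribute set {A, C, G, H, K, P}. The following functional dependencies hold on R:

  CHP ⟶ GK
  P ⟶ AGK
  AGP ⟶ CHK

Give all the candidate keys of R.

(P)

Attribute P never appears on the right-hand side of any dependency, so P must belong to every candidate key.
{P}⁺ = {A, C, G, H, K, P}, which is all of the schema, so {P} is the only candidate key.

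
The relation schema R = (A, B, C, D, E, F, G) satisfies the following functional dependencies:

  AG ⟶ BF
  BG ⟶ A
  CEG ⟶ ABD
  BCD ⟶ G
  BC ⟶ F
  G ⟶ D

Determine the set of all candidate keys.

{C, E, G}, {B, C, D, E}

Attributes C, E never appear on any right-hand side, so every candidate key must contain {C, E}.
{C, E}⁺ = {C, E}, which is not all of the schema, so we must add further attributes.
{C, E, G}⁺: CEG→ABD adds A, B, D; BC→F adds F → {A, B, C, D, E, F, G}. Minimal: {E, G}⁺ = {D, E, G}; {C, G}⁺ = {C, D, G}; {C, E}⁺ = {C, E} — none reach the full schema.
{B, C, D, E}⁺: BCD→G adds G; BC→F adds F; BG→A adds A → {A, B, C, D, E, F, G}. Minimal: {C, D, E}⁺ = {C, D, E}; {B, D, E}⁺ = {B, D, E}; {B, C, E}⁺ = {B, C, E, F}; … — none reach the full schema.
Any other superkey contains one of these as a subset, so there are no further candidate keys.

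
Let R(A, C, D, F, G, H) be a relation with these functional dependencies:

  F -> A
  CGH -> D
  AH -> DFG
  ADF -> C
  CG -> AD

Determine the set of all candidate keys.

AH, FH, CGH

Attribute H never appears on the right-hand side of any dependency, so H must belong to every candidate key.
{H}⁺ = {H}, which is not all of the schema, so we must add further attributes.
{A, H}⁺: AH→DFG adds D, F, G; ADF→C adds C → {A, C, D, F, G, H}.
{F, H}⁺: F→A adds A; AH→DFG adds D, G; ADF→C adds C → {A, C, D, F, G, H}.
{C, G, H}⁺: CGH→D adds D; CG→AD adds A; AH→DFG adds F → {A, C, D, F, G, H}.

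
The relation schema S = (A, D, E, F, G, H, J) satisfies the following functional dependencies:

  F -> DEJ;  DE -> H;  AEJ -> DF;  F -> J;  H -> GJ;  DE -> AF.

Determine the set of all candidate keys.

{F}⁺: F→DEJ adds D, E, J; DE→H adds H; H→GJ adds G; DE→AF adds A → {A, D, E, F, G, H, J}.
{D, E}⁺: DE→H adds H; H→GJ adds G, J; DE→AF adds A, F → {A, D, E, F, G, H, J}. Minimal: {E}⁺ = {E}; {D}⁺ = {D} — none reach the full schema.
{A, E, H}⁺: H→GJ adds G, J; AEJ→DF adds D, F → {A, D, E, F, G, H, J}. Minimal: {E, H}⁺ = {E, G, H, J}; {A, H}⁺ = {A, G, H, J}; {A, E}⁺ = {A, E} — none reach the full schema.
{A, E, J}⁺: AEJ→DF adds D, F; DE→H adds H; H→GJ adds G → {A, D, E, F, G, H, J}. Minimal: {E, J}⁺ = {E, J}; {A, J}⁺ = {A, J}; {A, E}⁺ = {A, E} — none reach the full schema.
Any other superkey contains one of these as a subset, so there are no further candidate keys.

{F}; {D, E}; {A, E, H}; {A, E, J}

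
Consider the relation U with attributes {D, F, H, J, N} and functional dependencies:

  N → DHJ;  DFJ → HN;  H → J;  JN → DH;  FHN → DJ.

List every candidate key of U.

(F, N), (D, F, H), (D, F, J)

Attribute F never appears on the right-hand side of any dependency, so F must belong to every candidate key.
{F}⁺ = {F}, which is not all of the schema, so we must add further attributes.
{F, N}⁺: N→DHJ adds D, H, J → {D, F, H, J, N}. Minimal: {N}⁺ = {D, H, J, N}; {F}⁺ = {F} — none reach the full schema.
{D, F, H}⁺: H→J adds J; DFJ→HN adds N → {D, F, H, J, N}. Minimal: {F, H}⁺ = {F, H, J}; {D, H}⁺ = {D, H, J}; {D, F}⁺ = {D, F} — none reach the full schema.
{D, F, J}⁺: DFJ→HN adds H, N → {D, F, H, J, N}. Minimal: {F, J}⁺ = {F, J}; {D, J}⁺ = {D, J}; {D, F}⁺ = {D, F} — none reach the full schema.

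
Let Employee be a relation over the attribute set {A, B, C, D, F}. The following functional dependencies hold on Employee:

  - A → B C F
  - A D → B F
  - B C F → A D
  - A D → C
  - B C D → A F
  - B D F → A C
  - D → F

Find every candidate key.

{A}⁺: A→BCF adds B, C, F; BCF→AD adds D → {A, B, C, D, F}.
{B, D}⁺: D→F adds F; BDF→AC adds A, C → {A, B, C, D, F}.
{B, C, F}⁺: BCF→AD adds A, D → {A, B, C, D, F}.
Any other superkey contains one of these as a subset, so there are no further candidate keys.

A; BD; BCF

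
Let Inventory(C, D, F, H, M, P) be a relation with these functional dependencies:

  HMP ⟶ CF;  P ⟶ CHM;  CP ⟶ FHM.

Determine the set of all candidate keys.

{D, P}

{D, P}⁺: P→CHM adds C, H, M; CP→FHM adds F → {C, D, F, H, M, P}.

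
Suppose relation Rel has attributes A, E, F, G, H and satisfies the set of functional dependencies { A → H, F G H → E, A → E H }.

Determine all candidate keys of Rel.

AFG

Attributes A, F, G never appear on any right-hand side, so every candidate key must contain {A, F, G}.
{A, F, G}⁺ = {A, E, F, G, H}, which is all of the schema, so {A, F, G} is the only candidate key.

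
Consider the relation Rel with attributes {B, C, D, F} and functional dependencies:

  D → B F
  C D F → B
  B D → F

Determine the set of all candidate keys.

{C, D}

Attributes C, D never appear on any right-hand side, so every candidate key must contain {C, D}.
{C, D}⁺ = {B, C, D, F}, which is all of the schema, so {C, D} is the only candidate key.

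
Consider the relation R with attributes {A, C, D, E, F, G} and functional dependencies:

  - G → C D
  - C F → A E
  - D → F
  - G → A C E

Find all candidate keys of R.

G

{G}⁺: G→CD adds C, D; D→F adds F; G→ACE adds A, E → {A, C, D, E, F, G}.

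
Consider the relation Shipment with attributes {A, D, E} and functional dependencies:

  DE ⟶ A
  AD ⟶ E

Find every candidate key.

(A, D); (D, E)

Attribute D never appears on the right-hand side of any dependency, so D must belong to every candidate key.
{D}⁺ = {D}, which is not all of the schema, so we must add further attributes.
{A, D}⁺: AD→E adds E → {A, D, E}.
{D, E}⁺: DE→A adds A → {A, D, E}.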